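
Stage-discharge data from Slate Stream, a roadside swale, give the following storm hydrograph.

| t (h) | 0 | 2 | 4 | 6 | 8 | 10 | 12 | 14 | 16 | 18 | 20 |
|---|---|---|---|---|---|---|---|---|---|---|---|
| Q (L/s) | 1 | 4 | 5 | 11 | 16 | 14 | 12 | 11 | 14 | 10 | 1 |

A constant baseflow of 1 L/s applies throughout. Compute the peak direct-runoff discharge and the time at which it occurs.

Q_p = 15.0 L/s at t = 8 h

Subtracting baseflow gives direct-runoff ordinates: 0.0, 3.0, 4.0, 10.0, 15.0, 13.0, 11.0, 10.0, 13.0, 9.0, 0.0 L/s.
The maximum is 15.0 L/s, occurring at the reading for t = 8 h.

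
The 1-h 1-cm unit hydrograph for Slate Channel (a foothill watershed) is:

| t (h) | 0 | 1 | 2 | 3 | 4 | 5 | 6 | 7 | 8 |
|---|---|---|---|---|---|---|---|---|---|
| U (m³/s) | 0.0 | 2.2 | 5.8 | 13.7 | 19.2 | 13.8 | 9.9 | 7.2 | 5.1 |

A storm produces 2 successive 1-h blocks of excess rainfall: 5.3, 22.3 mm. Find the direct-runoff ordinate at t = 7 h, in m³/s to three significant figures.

By discrete convolution, Q_j = Σ (P_i / 10 mm) · U_{j−i}.
At t = 7 h (j=7): Q = (5.3/10)·7.2 + (22.3/10)·9.9 = 25.9 m³/s.

Q ≈ 25.9 m³/s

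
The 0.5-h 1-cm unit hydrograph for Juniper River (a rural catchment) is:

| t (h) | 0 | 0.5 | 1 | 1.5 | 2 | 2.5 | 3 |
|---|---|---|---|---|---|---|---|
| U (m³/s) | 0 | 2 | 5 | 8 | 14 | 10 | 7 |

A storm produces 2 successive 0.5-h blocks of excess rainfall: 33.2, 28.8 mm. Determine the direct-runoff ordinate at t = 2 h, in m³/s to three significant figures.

Q ≈ 69.5 m³/s

By discrete convolution, Q_j = Σ (P_i / 10 mm) · U_{j−i}.
At t = 2 h (j=4): Q = (33.2/10)·14 + (28.8/10)·8 = 69.5 m³/s.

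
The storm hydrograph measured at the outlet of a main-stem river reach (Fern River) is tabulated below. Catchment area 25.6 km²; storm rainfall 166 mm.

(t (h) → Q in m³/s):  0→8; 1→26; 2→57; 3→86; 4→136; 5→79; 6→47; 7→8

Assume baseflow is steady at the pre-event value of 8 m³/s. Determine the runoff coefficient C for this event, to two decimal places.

ΣQ_DR = 383.0 m³/s; V = ΣQ_DR·Δt = 1.379 × 10^6 m³.
Runoff depth d = V / A = 53.86 mm.
C = d / P = 53.86 / 166 = 0.32.

C ≈ 0.32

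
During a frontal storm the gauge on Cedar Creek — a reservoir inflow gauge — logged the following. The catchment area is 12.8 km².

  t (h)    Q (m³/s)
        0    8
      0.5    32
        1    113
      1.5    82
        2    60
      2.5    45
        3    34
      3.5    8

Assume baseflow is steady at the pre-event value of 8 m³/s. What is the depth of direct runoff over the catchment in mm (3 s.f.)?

d ≈ 44.7 mm

Direct runoff: 0.0, 24.0, 105.0, 74.0, 52.0, 37.0, 26.0, 0.0 m³/s; ΣQ_DR = 318.0 m³/s.
V = ΣQ_DR · Δt = 318.0 × 1800 s = 5.724 × 10^5 m³.
Over A = 12.8 km², depth = V / A = 44.7 mm.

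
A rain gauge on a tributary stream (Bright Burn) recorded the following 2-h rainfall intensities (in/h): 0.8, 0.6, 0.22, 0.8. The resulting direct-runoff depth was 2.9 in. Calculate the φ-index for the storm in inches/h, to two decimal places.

φ ≈ 0.25 in/h

Only the 3 blocks with intensity above φ contribute runoff: 0.8, 0.6, 0.8 in/h.
Σ(I−φ)·Δt = d  ⇒  (0.8+0.6+0.8 − 3φ)·2 = 2.9
φ = (2.200 − 2.9/2) / 3 = 0.25 in/h.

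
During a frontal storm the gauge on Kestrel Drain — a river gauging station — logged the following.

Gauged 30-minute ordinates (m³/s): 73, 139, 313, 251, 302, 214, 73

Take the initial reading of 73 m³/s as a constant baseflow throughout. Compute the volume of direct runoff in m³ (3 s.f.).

Direct-runoff ordinates (Q − Q_b): 0.0, 66.0, 240.0, 178.0, 229.0, 141.0, 0.0 m³/s.
ΣQ_DR = 854.0 m³/s.
With Δt = 0.5 h = 1800 s, V = ΣQ_DR · Δt = 854.0 × 1800 = 1.54 × 10^6 m³.

V ≈ 1.54 × 10^6 m³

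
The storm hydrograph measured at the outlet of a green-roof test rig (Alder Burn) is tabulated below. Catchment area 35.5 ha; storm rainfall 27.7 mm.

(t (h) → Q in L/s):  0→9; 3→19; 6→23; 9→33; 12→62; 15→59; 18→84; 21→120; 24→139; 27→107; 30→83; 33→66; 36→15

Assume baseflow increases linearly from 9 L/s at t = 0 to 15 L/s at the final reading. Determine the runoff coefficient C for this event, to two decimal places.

C ≈ 0.73

ΣQ_DR = 663.0 L/s; V = ΣQ_DR·Δt = 7.160 × 10^6 L.
Runoff depth d = V / A = 20.17 mm.
C = d / P = 20.17 / 27.7 = 0.73.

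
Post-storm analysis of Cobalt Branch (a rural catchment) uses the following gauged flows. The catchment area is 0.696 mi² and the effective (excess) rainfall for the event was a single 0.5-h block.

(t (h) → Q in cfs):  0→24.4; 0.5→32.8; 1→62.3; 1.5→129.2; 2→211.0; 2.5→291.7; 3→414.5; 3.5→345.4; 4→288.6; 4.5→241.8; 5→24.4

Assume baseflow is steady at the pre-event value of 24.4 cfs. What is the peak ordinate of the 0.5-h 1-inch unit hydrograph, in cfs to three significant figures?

Direct runoff: 0.0, 8.4, 37.9, 104.8, 186.6, 267.3, 390.1, 321.0, 264.2, 217.4, 0.0 cfs; ΣQ_DR = 1798 cfs, peak = 390.1 cfs.
Runoff depth d = ΣQ_DR·Δt / A = 1798 × 1800 / (0.696 mi²) = 2.001 in.
The 1-inch UH is the DRH scaled by (1 in)/d, so U_p = 390.1 × 1/2.001 = 195 cfs.

U_p ≈ 195 cfs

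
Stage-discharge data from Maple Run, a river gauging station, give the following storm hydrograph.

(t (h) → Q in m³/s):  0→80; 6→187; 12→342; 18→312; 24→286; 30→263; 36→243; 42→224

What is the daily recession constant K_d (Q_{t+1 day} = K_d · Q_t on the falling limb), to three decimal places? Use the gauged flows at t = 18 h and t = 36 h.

Between t = 18 h and t = 36 h the flow falls from 312 to 243 m³/s over 3×6 h = 18 h.
Per-interval ratio K = (243/312)^(1/3) = 0.9201; K_d = K^(24/6) = 0.717.

K_d ≈ 0.717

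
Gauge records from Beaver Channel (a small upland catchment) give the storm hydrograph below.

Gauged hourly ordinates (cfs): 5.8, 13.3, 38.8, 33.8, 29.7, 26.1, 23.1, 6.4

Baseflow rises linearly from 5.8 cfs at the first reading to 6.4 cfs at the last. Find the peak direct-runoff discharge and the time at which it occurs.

Subtracting baseflow gives direct-runoff ordinates: 0.00, 7.41, 32.83, 27.74, 23.56, 19.87, 16.79, 0.00 cfs.
The maximum is 32.83 cfs, occurring at the reading for t = 2 h.

Q_p = 32.83 cfs at t = 2 h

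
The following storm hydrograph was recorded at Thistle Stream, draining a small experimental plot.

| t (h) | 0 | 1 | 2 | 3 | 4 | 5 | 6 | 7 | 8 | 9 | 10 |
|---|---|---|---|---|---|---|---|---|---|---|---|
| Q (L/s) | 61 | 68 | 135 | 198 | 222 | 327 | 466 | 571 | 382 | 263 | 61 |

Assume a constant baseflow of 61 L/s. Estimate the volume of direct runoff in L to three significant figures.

Direct-runoff ordinates (Q − Q_b): 0.0, 7.0, 74.0, 137.0, 161.0, 266.0, 405.0, 510.0, 321.0, 202.0, 0.0 L/s.
ΣQ_DR = 2083 L/s.
With Δt = 1 h = 3600 s, V = ΣQ_DR · Δt = 2083 × 3600 = 7.50 × 10^6 L.

V ≈ 7.50 × 10^6 L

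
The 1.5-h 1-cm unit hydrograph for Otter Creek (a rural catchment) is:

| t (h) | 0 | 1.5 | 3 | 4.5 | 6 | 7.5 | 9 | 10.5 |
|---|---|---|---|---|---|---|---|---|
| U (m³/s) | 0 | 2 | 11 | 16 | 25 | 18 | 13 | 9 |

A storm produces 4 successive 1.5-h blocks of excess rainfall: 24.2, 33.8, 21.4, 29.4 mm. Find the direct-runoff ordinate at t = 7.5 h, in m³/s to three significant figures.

Q ≈ 195 m³/s

By discrete convolution, Q_j = Σ (P_i / 10 mm) · U_{j−i}.
At t = 7.5 h (j=5): Q = (24.2/10)·18 + (33.8/10)·25 + (21.4/10)·16 + (29.4/10)·11 = 195 m³/s.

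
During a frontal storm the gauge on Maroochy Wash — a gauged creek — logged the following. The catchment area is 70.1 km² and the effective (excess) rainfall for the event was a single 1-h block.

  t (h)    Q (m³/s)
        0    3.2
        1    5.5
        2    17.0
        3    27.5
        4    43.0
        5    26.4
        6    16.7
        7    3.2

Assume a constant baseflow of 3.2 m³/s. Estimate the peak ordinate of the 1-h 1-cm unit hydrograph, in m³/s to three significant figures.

Direct runoff: 0.0, 2.3, 13.8, 24.3, 39.8, 23.2, 13.5, 0.0 m³/s; ΣQ_DR = 116.9 m³/s, peak = 39.8 m³/s.
Runoff depth d = ΣQ_DR·Δt / A = 116.9 × 3600 / (70.1 km²) = 6.003 mm.
The 1-cm UH is the DRH scaled by (10 mm)/d, so U_p = 39.8 × 10/6.003 = 66.3 m³/s.

U_p ≈ 66.3 m³/s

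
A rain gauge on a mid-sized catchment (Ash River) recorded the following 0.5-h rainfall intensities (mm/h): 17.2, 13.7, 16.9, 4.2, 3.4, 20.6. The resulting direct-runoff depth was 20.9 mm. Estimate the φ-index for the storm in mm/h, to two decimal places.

φ ≈ 6.65 mm/h

Only the 4 blocks with intensity above φ contribute runoff: 17.2, 13.7, 16.9, 20.6 mm/h.
Σ(I−φ)·Δt = d  ⇒  (17.2+13.7+16.9+20.6 − 4φ)·0.5 = 20.9
φ = (68.40 − 20.9/0.5) / 4 = 6.65 mm/h.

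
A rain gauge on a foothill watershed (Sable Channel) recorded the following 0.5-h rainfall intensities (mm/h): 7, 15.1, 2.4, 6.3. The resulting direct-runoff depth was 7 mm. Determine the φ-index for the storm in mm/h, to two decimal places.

Only the 3 blocks with intensity above φ contribute runoff: 7, 15.1, 6.3 mm/h.
Σ(I−φ)·Δt = d  ⇒  (7+15.1+6.3 − 3φ)·0.5 = 7
φ = (28.40 − 7/0.5) / 3 = 4.80 mm/h.

φ ≈ 4.80 mm/h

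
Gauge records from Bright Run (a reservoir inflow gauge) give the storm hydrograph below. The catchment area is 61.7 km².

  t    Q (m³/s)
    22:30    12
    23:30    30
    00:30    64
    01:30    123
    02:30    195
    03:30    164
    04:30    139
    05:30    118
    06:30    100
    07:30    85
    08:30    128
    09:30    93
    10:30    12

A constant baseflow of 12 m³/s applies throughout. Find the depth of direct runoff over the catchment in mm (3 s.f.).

Direct runoff: 0.0, 18.0, 52.0, 111.0, 183.0, 152.0, 127.0, 106.0, 88.0, 73.0, 116.0, 81.0, 0.0 m³/s; ΣQ_DR = 1107 m³/s.
V = ΣQ_DR · Δt = 1107 × 3600 s = 3.985 × 10^6 m³.
Over A = 61.7 km², depth = V / A = 64.6 mm.

d ≈ 64.6 mm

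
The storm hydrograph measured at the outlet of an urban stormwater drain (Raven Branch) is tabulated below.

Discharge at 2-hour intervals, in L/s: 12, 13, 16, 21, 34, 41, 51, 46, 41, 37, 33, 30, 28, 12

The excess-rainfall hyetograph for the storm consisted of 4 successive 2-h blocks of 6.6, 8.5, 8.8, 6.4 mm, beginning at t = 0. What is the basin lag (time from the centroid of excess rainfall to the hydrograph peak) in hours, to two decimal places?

Centroid of excess rainfall: t_c = Σ P_i·t̄_i / ΣP_i = 3.9901 h (block centres at 1, 3, 5, 7 h).
Hydrograph peak occurs at t = 12 h, so basin lag t_L = 12 − 3.9901 = 8.01 h.

t_L ≈ 8.01 h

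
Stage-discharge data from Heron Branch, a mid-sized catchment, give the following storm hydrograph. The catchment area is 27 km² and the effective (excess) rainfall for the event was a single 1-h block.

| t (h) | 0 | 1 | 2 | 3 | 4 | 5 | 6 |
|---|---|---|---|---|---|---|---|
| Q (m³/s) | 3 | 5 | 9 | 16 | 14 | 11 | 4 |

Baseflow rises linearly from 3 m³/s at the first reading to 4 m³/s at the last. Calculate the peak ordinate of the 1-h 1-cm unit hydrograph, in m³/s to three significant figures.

Direct runoff: 0.00, 1.83, 5.67, 12.50, 10.33, 7.17, 0.00 m³/s; ΣQ_DR = 37.50 m³/s, peak = 12.50 m³/s.
Runoff depth d = ΣQ_DR·Δt / A = 37.50 × 3600 / (27 km²) = 5.000 mm.
The 1-cm UH is the DRH scaled by (10 mm)/d, so U_p = 12.50 × 10/5.000 = 25.0 m³/s.

U_p ≈ 25.0 m³/s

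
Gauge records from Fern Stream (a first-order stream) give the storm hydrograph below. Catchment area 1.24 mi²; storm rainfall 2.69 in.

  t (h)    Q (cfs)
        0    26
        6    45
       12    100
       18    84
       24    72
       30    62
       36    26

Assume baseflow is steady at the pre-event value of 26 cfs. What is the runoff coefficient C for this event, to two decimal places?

ΣQ_DR = 233.0 cfs; V = ΣQ_DR·Δt = 5.033 × 10^6 ft³.
Runoff depth d = V / A = 1.747 in.
C = d / P = 1.747 / 2.69 = 0.65.

C ≈ 0.65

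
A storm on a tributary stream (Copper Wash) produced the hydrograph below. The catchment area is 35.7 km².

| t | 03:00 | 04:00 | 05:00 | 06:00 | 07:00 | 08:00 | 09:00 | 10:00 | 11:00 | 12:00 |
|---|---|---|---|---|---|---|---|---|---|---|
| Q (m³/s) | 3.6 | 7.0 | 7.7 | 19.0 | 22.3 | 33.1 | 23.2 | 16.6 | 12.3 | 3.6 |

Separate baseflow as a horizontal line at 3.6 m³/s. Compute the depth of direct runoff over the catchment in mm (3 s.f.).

Direct runoff: 0.0, 3.4, 4.1, 15.4, 18.7, 29.5, 19.6, 13.0, 8.7, 0.0 m³/s; ΣQ_DR = 112.4 m³/s.
V = ΣQ_DR · Δt = 112.4 × 3600 s = 4.046 × 10^5 m³.
Over A = 35.7 km², depth = V / A = 11.3 mm.

d ≈ 11.3 mm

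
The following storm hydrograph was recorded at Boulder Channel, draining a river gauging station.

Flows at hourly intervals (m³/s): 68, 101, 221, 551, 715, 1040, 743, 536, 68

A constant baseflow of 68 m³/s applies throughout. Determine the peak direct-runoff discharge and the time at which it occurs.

Q_p = 972.0 m³/s at t = 5 h

Subtracting baseflow gives direct-runoff ordinates: 0.0, 33.0, 153.0, 483.0, 647.0, 972.0, 675.0, 468.0, 0.0 m³/s.
The maximum is 972.0 m³/s, occurring at the reading for t = 5 h.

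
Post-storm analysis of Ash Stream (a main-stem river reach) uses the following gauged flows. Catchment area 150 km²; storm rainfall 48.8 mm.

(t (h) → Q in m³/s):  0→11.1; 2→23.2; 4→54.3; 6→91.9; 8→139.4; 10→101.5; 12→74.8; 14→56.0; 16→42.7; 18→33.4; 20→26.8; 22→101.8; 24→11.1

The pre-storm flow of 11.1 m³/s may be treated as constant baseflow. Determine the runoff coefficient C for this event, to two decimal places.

C ≈ 0.61

ΣQ_DR = 623.7 m³/s; V = ΣQ_DR·Δt = 4.491 × 10^6 m³.
Runoff depth d = V / A = 29.94 mm.
C = d / P = 29.94 / 48.8 = 0.61.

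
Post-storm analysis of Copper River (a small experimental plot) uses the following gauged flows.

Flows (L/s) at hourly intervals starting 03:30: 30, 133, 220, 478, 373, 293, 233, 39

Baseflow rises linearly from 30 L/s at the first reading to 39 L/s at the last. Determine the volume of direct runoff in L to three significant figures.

V ≈ 5.48 × 10^6 L

Direct-runoff ordinates (Q − Q_b): 0.00, 101.71, 187.43, 444.14, 337.86, 256.57, 195.29, 0.00 L/s.
ΣQ_DR = 1523 L/s.
With Δt = 1 h = 3600 s, V = ΣQ_DR · Δt = 1523 × 3600 = 5.48 × 10^6 L.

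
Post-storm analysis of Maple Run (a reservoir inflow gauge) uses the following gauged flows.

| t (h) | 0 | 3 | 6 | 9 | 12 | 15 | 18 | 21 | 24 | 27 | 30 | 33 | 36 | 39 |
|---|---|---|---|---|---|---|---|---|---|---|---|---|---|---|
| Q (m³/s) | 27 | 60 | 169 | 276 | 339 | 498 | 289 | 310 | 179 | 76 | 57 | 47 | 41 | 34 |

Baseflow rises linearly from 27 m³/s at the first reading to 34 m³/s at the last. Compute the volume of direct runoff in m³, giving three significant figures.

V ≈ 2.13 × 10^7 m³

Direct-runoff ordinates (Q − Q_b): 0.00, 32.46, 140.92, 247.38, 309.85, 468.31, 258.77, 279.23, 147.69, 44.15, 24.62, 14.08, 7.54, 0.00 m³/s.
ΣQ_DR = 1975 m³/s.
With Δt = 3 h = 10800 s, V = ΣQ_DR · Δt = 1975 × 10800 = 2.13 × 10^7 m³.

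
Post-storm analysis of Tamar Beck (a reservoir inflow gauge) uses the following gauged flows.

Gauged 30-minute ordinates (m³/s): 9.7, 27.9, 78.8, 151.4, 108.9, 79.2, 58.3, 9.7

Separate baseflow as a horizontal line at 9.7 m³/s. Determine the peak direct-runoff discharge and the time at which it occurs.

Q_p = 141.7 m³/s at t = 1.5 h

Subtracting baseflow gives direct-runoff ordinates: 0.0, 18.2, 69.1, 141.7, 99.2, 69.5, 48.6, 0.0 m³/s.
The maximum is 141.7 m³/s, occurring at the reading for t = 1.5 h.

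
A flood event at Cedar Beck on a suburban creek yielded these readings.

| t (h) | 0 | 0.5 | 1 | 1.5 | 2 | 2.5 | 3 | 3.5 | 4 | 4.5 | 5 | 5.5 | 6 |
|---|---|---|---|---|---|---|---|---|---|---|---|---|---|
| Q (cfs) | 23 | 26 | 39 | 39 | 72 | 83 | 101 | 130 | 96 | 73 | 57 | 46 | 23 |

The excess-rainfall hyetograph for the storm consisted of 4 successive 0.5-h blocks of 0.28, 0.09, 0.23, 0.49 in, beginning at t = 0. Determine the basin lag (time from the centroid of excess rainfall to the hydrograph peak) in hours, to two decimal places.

t_L ≈ 2.32 h

Centroid of excess rainfall: t_c = Σ P_i·t̄_i / ΣP_i = 1.1766 h (block centres at 0.25, 0.75, 1.25, 1.75 h).
Hydrograph peak occurs at t = 3.5 h, so basin lag t_L = 3.5 − 1.1766 = 2.32 h.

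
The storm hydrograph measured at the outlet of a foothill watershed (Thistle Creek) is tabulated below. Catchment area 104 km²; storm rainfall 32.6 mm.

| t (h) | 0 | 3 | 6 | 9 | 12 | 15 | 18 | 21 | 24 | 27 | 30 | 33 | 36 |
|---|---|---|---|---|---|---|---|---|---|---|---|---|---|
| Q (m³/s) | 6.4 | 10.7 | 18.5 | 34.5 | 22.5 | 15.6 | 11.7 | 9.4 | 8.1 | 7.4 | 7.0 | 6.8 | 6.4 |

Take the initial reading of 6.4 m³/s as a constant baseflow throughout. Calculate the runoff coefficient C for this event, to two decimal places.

C ≈ 0.26

ΣQ_DR = 81.80 m³/s; V = ΣQ_DR·Δt = 8.834 × 10^5 m³.
Runoff depth d = V / A = 8.495 mm.
C = d / P = 8.495 / 32.6 = 0.26.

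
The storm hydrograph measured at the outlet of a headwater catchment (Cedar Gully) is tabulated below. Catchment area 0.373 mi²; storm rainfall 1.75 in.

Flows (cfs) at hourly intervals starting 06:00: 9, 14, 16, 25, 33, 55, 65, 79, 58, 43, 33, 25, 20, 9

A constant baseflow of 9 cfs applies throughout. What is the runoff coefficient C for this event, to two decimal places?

C ≈ 0.85

ΣQ_DR = 358.0 cfs; V = ΣQ_DR·Δt = 1.289 × 10^6 ft³.
Runoff depth d = V / A = 1.487 in.
C = d / P = 1.487 / 1.75 = 0.85.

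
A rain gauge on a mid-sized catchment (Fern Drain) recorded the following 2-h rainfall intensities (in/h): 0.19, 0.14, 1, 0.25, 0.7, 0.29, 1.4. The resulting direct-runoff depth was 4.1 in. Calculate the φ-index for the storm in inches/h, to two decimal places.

φ ≈ 0.35 in/h

Only the 3 blocks with intensity above φ contribute runoff: 1, 0.7, 1.4 in/h.
Σ(I−φ)·Δt = d  ⇒  (1+0.7+1.4 − 3φ)·2 = 4.1
φ = (3.100 − 4.1/2) / 3 = 0.35 in/h.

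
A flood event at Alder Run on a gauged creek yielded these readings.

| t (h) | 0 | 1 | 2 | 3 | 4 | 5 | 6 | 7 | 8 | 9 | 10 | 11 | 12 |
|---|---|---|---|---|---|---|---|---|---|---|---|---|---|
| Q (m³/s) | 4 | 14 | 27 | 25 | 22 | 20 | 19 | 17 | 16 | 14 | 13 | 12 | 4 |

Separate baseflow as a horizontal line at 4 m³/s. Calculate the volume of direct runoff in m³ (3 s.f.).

V ≈ 5.58 × 10^5 m³

Direct-runoff ordinates (Q − Q_b): 0.0, 10.0, 23.0, 21.0, 18.0, 16.0, 15.0, 13.0, 12.0, 10.0, 9.0, 8.0, 0.0 m³/s.
ΣQ_DR = 155.0 m³/s.
With Δt = 1 h = 3600 s, V = ΣQ_DR · Δt = 155.0 × 3600 = 5.58 × 10^5 m³.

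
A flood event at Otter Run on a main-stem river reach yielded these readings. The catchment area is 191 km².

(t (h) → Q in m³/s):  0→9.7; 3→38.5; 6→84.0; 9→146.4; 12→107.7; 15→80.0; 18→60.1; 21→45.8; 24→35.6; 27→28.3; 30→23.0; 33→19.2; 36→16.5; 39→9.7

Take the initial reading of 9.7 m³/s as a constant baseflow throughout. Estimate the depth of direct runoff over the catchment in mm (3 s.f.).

d ≈ 32.2 mm

Direct runoff: 0.0, 28.8, 74.3, 136.7, 98.0, 70.3, 50.4, 36.1, 25.9, 18.6, 13.3, 9.5, 6.8, 0.0 m³/s; ΣQ_DR = 568.7 m³/s.
V = ΣQ_DR · Δt = 568.7 × 10800 s = 6.142 × 10^6 m³.
Over A = 191 km², depth = V / A = 32.2 mm.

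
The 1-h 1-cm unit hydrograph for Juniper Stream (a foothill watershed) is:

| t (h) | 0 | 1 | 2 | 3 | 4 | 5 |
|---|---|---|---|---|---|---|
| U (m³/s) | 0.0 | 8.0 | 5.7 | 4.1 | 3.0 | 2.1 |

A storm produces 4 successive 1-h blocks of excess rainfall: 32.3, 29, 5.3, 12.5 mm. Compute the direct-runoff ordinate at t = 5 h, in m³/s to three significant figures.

Q ≈ 24.8 m³/s

By discrete convolution, Q_j = Σ (P_i / 10 mm) · U_{j−i}.
At t = 5 h (j=5): Q = (32.3/10)·2.1 + (29/10)·3.0 + (5.3/10)·4.1 + (12.5/10)·5.7 = 24.8 m³/s.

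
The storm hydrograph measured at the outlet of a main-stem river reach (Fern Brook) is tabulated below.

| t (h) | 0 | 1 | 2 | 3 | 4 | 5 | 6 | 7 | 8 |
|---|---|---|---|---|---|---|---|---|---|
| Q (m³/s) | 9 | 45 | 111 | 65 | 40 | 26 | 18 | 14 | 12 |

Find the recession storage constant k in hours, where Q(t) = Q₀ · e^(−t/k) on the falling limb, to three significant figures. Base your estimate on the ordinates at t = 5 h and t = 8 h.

k ≈ 3.88 h

On the falling limb, Q drops from 26 to 12 m³/s between t = 5 h and t = 8 h (Δt = 3 h).
k = −Δt / ln(Q₂/Q₁) = −3 / ln(12/26) = 3.88 h.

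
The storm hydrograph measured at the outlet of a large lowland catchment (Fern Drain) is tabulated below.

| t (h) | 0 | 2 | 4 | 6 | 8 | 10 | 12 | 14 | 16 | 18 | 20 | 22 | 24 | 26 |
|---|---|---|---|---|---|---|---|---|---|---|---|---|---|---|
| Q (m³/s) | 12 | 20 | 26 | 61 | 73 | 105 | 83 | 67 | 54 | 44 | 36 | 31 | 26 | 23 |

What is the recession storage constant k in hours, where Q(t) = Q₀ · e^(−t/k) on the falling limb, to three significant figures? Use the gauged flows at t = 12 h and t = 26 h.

On the falling limb, Q drops from 83 to 23 m³/s between t = 12 h and t = 26 h (Δt = 14 h).
k = −Δt / ln(Q₂/Q₁) = −14 / ln(23/83) = 10.9 h.

k ≈ 10.9 h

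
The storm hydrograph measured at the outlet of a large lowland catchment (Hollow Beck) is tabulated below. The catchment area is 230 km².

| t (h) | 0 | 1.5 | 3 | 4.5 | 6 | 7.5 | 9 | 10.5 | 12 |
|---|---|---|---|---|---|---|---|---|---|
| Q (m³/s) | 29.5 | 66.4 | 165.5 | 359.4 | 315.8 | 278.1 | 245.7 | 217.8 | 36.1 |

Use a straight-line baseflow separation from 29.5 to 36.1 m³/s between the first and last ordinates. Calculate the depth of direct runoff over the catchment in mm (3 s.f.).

d ≈ 33.3 mm

Direct runoff: 0.00, 36.08, 134.35, 327.43, 283.00, 244.47, 211.25, 182.53, 0.00 m³/s; ΣQ_DR = 1419 m³/s.
V = ΣQ_DR · Δt = 1419 × 5400 s = 7.663 × 10^6 m³.
Over A = 230 km², depth = V / A = 33.3 mm.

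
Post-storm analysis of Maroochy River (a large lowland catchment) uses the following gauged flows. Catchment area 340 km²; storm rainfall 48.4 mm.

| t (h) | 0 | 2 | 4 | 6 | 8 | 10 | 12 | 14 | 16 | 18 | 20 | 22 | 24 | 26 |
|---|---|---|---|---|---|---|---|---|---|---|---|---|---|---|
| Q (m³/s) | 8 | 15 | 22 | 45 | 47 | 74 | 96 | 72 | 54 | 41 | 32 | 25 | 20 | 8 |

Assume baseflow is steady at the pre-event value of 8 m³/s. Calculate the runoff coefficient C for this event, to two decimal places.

ΣQ_DR = 447.0 m³/s; V = ΣQ_DR·Δt = 3.218 × 10^6 m³.
Runoff depth d = V / A = 9.466 mm.
C = d / P = 9.466 / 48.4 = 0.20.

C ≈ 0.20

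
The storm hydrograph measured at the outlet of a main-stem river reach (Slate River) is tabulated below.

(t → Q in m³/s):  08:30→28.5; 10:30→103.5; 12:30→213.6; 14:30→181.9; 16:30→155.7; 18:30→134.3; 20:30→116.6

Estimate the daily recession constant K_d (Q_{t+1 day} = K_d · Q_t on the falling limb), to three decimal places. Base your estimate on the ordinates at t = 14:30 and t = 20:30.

K_d ≈ 0.169

Between t = 14:30 and t = 20:30 the flow falls from 181.9 to 116.6 m³/s over 3×2 h = 6 h.
Per-interval ratio K = (116.6/181.9)^(1/3) = 0.8622; K_d = K^(24/2) = 0.169.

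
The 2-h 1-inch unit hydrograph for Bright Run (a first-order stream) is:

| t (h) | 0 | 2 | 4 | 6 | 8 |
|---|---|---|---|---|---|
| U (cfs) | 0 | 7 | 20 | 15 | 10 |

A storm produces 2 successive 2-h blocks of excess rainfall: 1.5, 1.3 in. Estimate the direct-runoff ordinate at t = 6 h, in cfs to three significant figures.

By discrete convolution, Q_j = Σ (P_i / 1 in) · U_{j−i}.
At t = 6 h (j=3): Q = (1.5/1)·15 + (1.3/1)·20 = 48.5 cfs.

Q ≈ 48.5 cfs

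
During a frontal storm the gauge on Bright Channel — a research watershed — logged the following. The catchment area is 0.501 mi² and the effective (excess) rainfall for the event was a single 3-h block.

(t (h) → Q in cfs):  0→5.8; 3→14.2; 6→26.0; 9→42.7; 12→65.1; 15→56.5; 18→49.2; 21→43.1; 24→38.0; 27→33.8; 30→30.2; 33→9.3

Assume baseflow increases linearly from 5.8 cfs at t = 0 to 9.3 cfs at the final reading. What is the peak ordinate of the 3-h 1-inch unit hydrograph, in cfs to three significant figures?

U_p ≈ 19.3 cfs

Direct runoff: 0.00, 8.08, 19.56, 35.95, 58.03, 49.11, 41.49, 35.07, 29.65, 25.14, 21.22, 0.00 cfs; ΣQ_DR = 323.3 cfs, peak = 58.03 cfs.
Runoff depth d = ΣQ_DR·Δt / A = 323.3 × 10800 / (0.501 mi²) = 3.000 in.
The 1-inch UH is the DRH scaled by (1 in)/d, so U_p = 58.03 × 1/3.000 = 19.3 cfs.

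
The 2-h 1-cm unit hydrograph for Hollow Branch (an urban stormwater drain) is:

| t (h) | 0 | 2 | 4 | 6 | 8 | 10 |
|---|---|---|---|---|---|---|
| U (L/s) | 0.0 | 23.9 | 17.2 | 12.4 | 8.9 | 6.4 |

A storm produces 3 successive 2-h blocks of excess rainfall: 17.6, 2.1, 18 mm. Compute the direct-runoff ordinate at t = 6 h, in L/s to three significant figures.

Q ≈ 68.5 L/s

By discrete convolution, Q_j = Σ (P_i / 10 mm) · U_{j−i}.
At t = 6 h (j=3): Q = (17.6/10)·12.4 + (2.1/10)·17.2 + (18/10)·23.9 = 68.5 L/s.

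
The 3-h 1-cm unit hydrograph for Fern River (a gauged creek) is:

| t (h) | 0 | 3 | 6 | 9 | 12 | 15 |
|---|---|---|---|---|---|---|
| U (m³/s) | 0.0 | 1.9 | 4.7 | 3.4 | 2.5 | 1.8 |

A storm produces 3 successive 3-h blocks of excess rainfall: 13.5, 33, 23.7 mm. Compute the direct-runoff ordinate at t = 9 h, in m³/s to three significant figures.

By discrete convolution, Q_j = Σ (P_i / 10 mm) · U_{j−i}.
At t = 9 h (j=3): Q = (13.5/10)·3.4 + (33/10)·4.7 + (23.7/10)·1.9 = 24.6 m³/s.

Q ≈ 24.6 m³/s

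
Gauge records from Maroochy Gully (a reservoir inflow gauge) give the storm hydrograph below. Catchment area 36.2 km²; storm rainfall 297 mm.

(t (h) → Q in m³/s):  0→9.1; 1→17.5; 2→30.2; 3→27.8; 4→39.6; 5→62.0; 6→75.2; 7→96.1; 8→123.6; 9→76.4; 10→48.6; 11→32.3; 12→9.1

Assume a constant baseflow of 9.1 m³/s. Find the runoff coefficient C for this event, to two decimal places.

ΣQ_DR = 529.2 m³/s; V = ΣQ_DR·Δt = 1.905 × 10^6 m³.
Runoff depth d = V / A = 52.63 mm.
C = d / P = 52.63 / 297 = 0.18.

C ≈ 0.18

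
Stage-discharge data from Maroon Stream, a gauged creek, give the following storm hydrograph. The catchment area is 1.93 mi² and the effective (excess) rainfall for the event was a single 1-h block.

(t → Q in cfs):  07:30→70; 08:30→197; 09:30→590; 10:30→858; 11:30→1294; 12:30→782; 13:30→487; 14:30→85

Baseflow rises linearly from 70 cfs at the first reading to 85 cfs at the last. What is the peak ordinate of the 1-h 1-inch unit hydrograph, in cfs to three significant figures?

Direct runoff: 0.00, 124.86, 515.71, 781.57, 1215.43, 701.29, 404.14, 0.00 cfs; ΣQ_DR = 3743 cfs, peak = 1215.43 cfs.
Runoff depth d = ΣQ_DR·Δt / A = 3743 × 3600 / (1.93 mi²) = 3.005 in.
The 1-inch UH is the DRH scaled by (1 in)/d, so U_p = 1215.43 × 1/3.005 = 404 cfs.

U_p ≈ 404 cfs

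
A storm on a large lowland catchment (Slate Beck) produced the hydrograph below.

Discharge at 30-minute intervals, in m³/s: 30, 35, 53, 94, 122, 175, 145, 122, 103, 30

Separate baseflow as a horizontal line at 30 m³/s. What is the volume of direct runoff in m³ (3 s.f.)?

Direct-runoff ordinates (Q − Q_b): 0.0, 5.0, 23.0, 64.0, 92.0, 145.0, 115.0, 92.0, 73.0, 0.0 m³/s.
ΣQ_DR = 609.0 m³/s.
With Δt = 0.5 h = 1800 s, V = ΣQ_DR · Δt = 609.0 × 1800 = 1.10 × 10^6 m³.

V ≈ 1.10 × 10^6 m³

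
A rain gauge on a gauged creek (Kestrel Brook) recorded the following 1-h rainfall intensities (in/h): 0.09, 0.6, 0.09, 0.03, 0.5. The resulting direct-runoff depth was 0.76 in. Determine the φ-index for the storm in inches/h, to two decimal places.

Only the 2 blocks with intensity above φ contribute runoff: 0.6, 0.5 in/h.
Σ(I−φ)·Δt = d  ⇒  (0.6+0.5 − 2φ)·1 = 0.76
φ = (1.100 − 0.76/1) / 2 = 0.17 in/h.

φ ≈ 0.17 in/h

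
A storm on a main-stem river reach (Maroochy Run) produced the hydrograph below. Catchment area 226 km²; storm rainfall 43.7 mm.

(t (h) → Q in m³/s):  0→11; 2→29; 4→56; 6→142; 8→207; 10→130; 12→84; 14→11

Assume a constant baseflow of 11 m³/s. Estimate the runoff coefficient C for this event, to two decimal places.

ΣQ_DR = 582.0 m³/s; V = ΣQ_DR·Δt = 4.190 × 10^6 m³.
Runoff depth d = V / A = 18.54 mm.
C = d / P = 18.54 / 43.7 = 0.42.

C ≈ 0.42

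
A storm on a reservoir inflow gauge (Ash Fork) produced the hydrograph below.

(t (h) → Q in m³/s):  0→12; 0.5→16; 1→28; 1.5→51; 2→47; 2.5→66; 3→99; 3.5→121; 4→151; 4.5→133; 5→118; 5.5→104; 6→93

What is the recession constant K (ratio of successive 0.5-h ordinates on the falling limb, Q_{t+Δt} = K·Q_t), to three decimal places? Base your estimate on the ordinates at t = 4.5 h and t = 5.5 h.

Using the recession-limb readings at t = 4.5 h and t = 5.5 h: Q falls from 133 to 104 m³/s over 2 intervals.
K = (Q₂/Q₁)^(1/2) = (104/133)^(1/2) = 0.884.

K ≈ 0.884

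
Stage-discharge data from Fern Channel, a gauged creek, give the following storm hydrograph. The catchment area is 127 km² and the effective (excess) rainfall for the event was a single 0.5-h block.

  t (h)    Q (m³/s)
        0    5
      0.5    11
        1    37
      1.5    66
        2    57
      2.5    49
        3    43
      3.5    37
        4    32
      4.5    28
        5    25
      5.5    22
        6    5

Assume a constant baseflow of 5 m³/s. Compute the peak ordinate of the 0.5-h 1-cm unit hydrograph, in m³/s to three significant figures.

U_p ≈ 122 m³/s

Direct runoff: 0.0, 6.0, 32.0, 61.0, 52.0, 44.0, 38.0, 32.0, 27.0, 23.0, 20.0, 17.0, 0.0 m³/s; ΣQ_DR = 352.0 m³/s, peak = 61.0 m³/s.
Runoff depth d = ΣQ_DR·Δt / A = 352.0 × 1800 / (127 km²) = 4.989 mm.
The 1-cm UH is the DRH scaled by (10 mm)/d, so U_p = 61.0 × 10/4.989 = 122 m³/s.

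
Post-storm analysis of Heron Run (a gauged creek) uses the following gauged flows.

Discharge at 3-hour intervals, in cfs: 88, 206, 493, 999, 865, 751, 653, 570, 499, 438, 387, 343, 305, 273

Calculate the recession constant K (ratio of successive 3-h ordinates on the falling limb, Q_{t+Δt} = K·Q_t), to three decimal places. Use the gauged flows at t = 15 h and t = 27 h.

K ≈ 0.874

Using the recession-limb readings at t = 15 h and t = 27 h: Q falls from 751 to 438 cfs over 4 intervals.
K = (Q₂/Q₁)^(1/4) = (438/751)^(1/4) = 0.874.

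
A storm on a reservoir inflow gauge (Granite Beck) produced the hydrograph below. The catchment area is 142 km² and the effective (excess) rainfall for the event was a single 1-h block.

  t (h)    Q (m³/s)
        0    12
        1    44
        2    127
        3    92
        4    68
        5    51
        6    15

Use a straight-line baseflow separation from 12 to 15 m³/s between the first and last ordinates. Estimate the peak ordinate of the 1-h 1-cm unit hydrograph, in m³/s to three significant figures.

Direct runoff: 0.00, 31.50, 114.00, 78.50, 54.00, 36.50, 0.00 m³/s; ΣQ_DR = 314.5 m³/s, peak = 114.00 m³/s.
Runoff depth d = ΣQ_DR·Δt / A = 314.5 × 3600 / (142 km²) = 7.973 mm.
The 1-cm UH is the DRH scaled by (10 mm)/d, so U_p = 114.00 × 10/7.973 = 143 m³/s.

U_p ≈ 143 m³/s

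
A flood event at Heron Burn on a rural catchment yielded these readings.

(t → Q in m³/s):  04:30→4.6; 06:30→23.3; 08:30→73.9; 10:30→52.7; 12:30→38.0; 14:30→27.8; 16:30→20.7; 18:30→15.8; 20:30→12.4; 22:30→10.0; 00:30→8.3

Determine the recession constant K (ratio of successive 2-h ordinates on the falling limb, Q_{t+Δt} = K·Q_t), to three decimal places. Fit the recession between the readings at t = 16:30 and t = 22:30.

K ≈ 0.785

Using the recession-limb readings at t = 16:30 and t = 22:30: Q falls from 20.7 to 10.0 m³/s over 3 intervals.
K = (Q₂/Q₁)^(1/3) = (10.0/20.7)^(1/3) = 0.785.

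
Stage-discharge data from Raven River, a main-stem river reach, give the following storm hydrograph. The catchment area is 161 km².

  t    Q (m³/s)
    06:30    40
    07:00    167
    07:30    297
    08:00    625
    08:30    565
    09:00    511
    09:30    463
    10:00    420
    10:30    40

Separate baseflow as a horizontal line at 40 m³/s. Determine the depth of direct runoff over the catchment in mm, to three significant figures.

d ≈ 30.9 mm

Direct runoff: 0.0, 127.0, 257.0, 585.0, 525.0, 471.0, 423.0, 380.0, 0.0 m³/s; ΣQ_DR = 2768 m³/s.
V = ΣQ_DR · Δt = 2768 × 1800 s = 4.982 × 10^6 m³.
Over A = 161 km², depth = V / A = 30.9 mm.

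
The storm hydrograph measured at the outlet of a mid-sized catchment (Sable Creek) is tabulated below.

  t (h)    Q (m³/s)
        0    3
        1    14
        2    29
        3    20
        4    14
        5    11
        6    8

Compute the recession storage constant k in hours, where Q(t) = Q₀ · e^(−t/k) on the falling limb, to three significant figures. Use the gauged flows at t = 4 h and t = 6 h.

k ≈ 3.57 h

On the falling limb, Q drops from 14 to 8 m³/s between t = 4 h and t = 6 h (Δt = 2 h).
k = −Δt / ln(Q₂/Q₁) = −2 / ln(8/14) = 3.57 h.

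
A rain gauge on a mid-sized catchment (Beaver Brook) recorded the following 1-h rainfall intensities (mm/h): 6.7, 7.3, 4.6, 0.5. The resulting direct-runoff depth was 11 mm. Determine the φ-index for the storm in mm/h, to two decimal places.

Only the 3 blocks with intensity above φ contribute runoff: 6.7, 7.3, 4.6 mm/h.
Σ(I−φ)·Δt = d  ⇒  (6.7+7.3+4.6 − 3φ)·1 = 11
φ = (18.60 − 11/1) / 3 = 2.53 mm/h.

φ ≈ 2.53 mm/h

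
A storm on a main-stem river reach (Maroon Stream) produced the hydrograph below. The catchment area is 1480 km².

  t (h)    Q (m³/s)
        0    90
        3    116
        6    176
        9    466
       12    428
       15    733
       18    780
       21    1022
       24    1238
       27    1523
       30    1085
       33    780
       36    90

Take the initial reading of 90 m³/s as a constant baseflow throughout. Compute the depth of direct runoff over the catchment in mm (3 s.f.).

Direct runoff: 0.0, 26.0, 86.0, 376.0, 338.0, 643.0, 690.0, 932.0, 1148.0, 1433.0, 995.0, 690.0, 0.0 m³/s; ΣQ_DR = 7357 m³/s.
V = ΣQ_DR · Δt = 7357 × 10800 s = 7.946 × 10^7 m³.
Over A = 1480 km², depth = V / A = 53.7 mm.

d ≈ 53.7 mm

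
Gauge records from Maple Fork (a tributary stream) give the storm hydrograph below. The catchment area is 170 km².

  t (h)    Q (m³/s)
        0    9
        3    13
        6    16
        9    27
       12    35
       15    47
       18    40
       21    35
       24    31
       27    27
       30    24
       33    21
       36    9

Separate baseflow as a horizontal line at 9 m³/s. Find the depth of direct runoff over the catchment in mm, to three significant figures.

d ≈ 13.8 mm

Direct runoff: 0.0, 4.0, 7.0, 18.0, 26.0, 38.0, 31.0, 26.0, 22.0, 18.0, 15.0, 12.0, 0.0 m³/s; ΣQ_DR = 217.0 m³/s.
V = ΣQ_DR · Δt = 217.0 × 10800 s = 2.344 × 10^6 m³.
Over A = 170 km², depth = V / A = 13.8 mm.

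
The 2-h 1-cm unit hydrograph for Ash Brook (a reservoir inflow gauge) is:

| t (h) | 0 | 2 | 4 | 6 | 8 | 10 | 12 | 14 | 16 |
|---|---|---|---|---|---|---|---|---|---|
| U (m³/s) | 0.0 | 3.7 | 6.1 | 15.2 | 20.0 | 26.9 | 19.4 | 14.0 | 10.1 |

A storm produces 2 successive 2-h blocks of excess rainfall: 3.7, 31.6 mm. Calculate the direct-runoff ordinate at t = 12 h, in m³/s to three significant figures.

Q ≈ 92.2 m³/s

By discrete convolution, Q_j = Σ (P_i / 10 mm) · U_{j−i}.
At t = 12 h (j=6): Q = (3.7/10)·19.4 + (31.6/10)·26.9 = 92.2 m³/s.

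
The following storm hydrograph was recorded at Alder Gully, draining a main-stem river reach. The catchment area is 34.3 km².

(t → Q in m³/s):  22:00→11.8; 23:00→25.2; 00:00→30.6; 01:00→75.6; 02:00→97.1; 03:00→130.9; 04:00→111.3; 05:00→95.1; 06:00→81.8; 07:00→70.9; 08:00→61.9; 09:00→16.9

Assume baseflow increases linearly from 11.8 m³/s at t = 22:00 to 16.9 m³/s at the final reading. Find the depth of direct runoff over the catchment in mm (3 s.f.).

d ≈ 66.8 mm

Direct runoff: 0.00, 12.94, 17.87, 62.41, 83.45, 116.78, 96.72, 80.05, 66.29, 54.93, 45.46, 0.00 m³/s; ΣQ_DR = 636.9 m³/s.
V = ΣQ_DR · Δt = 636.9 × 3600 s = 2.293 × 10^6 m³.
Over A = 34.3 km², depth = V / A = 66.8 mm.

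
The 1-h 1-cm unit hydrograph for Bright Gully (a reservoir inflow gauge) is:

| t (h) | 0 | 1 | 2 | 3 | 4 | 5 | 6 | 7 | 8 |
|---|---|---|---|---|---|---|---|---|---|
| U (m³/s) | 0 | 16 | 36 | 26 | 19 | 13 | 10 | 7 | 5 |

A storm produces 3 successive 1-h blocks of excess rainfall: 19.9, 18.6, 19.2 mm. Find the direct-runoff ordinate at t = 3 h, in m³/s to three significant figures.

Q ≈ 149 m³/s

By discrete convolution, Q_j = Σ (P_i / 10 mm) · U_{j−i}.
At t = 3 h (j=3): Q = (19.9/10)·26 + (18.6/10)·36 + (19.2/10)·16 = 149 m³/s.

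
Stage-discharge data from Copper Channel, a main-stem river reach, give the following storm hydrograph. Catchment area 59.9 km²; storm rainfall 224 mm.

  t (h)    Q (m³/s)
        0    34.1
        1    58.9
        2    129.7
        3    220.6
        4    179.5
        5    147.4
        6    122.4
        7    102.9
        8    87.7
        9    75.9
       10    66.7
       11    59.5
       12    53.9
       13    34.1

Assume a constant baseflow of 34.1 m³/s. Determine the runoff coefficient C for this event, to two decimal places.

ΣQ_DR = 895.9 m³/s; V = ΣQ_DR·Δt = 3.225 × 10^6 m³.
Runoff depth d = V / A = 53.84 mm.
C = d / P = 53.84 / 224 = 0.24.

C ≈ 0.24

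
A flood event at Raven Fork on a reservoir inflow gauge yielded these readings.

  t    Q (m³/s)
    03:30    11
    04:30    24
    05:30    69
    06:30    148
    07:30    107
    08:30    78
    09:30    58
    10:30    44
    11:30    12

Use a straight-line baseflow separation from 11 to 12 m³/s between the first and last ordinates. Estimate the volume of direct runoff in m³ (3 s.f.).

V ≈ 1.61 × 10^6 m³

Direct-runoff ordinates (Q − Q_b): 0.00, 12.88, 57.75, 136.62, 95.50, 66.38, 46.25, 32.12, 0.00 m³/s.
ΣQ_DR = 447.5 m³/s.
With Δt = 1 h = 3600 s, V = ΣQ_DR · Δt = 447.5 × 3600 = 1.61 × 10^6 m³.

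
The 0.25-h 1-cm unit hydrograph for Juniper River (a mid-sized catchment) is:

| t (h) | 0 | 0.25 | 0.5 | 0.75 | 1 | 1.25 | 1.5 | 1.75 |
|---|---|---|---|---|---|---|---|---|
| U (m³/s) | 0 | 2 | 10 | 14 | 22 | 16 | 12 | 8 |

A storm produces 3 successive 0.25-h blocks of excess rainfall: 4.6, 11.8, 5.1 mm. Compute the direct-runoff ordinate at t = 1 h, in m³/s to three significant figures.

By discrete convolution, Q_j = Σ (P_i / 10 mm) · U_{j−i}.
At t = 1 h (j=4): Q = (4.6/10)·22 + (11.8/10)·14 + (5.1/10)·10 = 31.7 m³/s.

Q ≈ 31.7 m³/s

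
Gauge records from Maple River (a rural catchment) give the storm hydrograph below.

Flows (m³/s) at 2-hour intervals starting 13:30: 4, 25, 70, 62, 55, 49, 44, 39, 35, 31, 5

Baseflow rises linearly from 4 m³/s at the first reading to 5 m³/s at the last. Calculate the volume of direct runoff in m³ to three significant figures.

V ≈ 2.66 × 10^6 m³

Direct-runoff ordinates (Q − Q_b): 0.00, 20.90, 65.80, 57.70, 50.60, 44.50, 39.40, 34.30, 30.20, 26.10, 0.00 m³/s.
ΣQ_DR = 369.5 m³/s.
With Δt = 2 h = 7200 s, V = ΣQ_DR · Δt = 369.5 × 7200 = 2.66 × 10^6 m³.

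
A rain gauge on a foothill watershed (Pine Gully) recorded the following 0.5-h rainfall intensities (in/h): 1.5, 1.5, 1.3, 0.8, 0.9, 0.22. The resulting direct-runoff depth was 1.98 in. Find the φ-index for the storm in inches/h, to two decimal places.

φ ≈ 0.41 in/h

Only the 5 blocks with intensity above φ contribute runoff: 1.5, 1.5, 1.3, 0.8, 0.9 in/h.
Σ(I−φ)·Δt = d  ⇒  (1.5+1.5+1.3+0.8+0.9 − 5φ)·0.5 = 1.98
φ = (6.000 − 1.98/0.5) / 5 = 0.41 in/h.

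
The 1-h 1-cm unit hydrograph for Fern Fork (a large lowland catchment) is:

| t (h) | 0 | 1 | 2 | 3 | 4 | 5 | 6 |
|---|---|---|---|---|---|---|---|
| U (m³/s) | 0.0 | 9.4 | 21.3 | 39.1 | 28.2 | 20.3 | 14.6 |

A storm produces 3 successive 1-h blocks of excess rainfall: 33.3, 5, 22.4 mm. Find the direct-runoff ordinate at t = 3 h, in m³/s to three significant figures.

By discrete convolution, Q_j = Σ (P_i / 10 mm) · U_{j−i}.
At t = 3 h (j=3): Q = (33.3/10)·39.1 + (5/10)·21.3 + (22.4/10)·9.4 = 162 m³/s.

Q ≈ 162 m³/s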